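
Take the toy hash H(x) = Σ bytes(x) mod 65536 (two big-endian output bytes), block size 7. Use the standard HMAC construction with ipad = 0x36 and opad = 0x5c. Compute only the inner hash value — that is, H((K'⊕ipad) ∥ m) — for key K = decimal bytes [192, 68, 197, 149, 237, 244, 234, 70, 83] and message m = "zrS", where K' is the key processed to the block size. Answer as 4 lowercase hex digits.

Key decimal bytes [192, 68, 197, 149, 237, 244, 234, 70, 83] = c0 44 c5 95 ed f4 ea 46 53 is 9 bytes > B = 7, so hash it first: H(key) = 05 c2, then zero-pad to 7 bytes: K' = 05 c2 00 00 00 00 00.
K' ⊕ ipad = 33 f4 36 36 36 36 36.
Inner input = 33 f4 36 36 36 36 36 ∥ 7a 72 53.
Inner hash: sum = 51+244+54+54+54+54+54+122+114+83 = 884 → 03 74.

0374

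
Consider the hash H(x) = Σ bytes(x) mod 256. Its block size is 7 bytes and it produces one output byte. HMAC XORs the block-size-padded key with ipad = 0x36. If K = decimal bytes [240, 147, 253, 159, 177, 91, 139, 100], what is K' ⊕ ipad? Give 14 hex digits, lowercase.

Key decimal bytes [240, 147, 253, 159, 177, 91, 139, 100] = f0 93 fd 9f b1 5b 8b 64 is 8 bytes > B = 7, so hash it first: H(key) = 1a, then zero-pad to 7 bytes: K' = 1a 00 00 00 00 00 00.
XOR each byte with 0x36: 1a⊕36=2c, 00⊕36=36, 00⊕36=36, 00⊕36=36, 00⊕36=36, 00⊕36=36, 00⊕36=36.

2c363636363636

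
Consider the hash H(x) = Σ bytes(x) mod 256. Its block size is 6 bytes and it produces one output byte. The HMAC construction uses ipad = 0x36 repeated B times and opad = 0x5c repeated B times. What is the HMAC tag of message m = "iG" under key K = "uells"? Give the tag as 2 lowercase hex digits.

c2

Key "uells" = 75 65 6c 6c 73 is 5 bytes ≤ B = 6; zero-pad to 6 bytes: K' = 75 65 6c 6c 73 00.
K' ⊕ ipad = 43 53 5a 5a 45 36.  K' ⊕ opad = 29 39 30 30 2f 5c.
Inner input = (K'⊕ipad) ∥ m = 43 53 5a 5a 45 36 ∥ 69 47.
Inner hash: sum = 67+83+90+90+69+54+105+71 = 629; mod 256 = 117 → 75.
Outer input = (K'⊕opad) ∥ inner = 29 39 30 30 2f 5c ∥ 75.
Outer hash (tag): sum = 41+57+48+48+47+92+117 = 450; mod 256 = 194 → c2.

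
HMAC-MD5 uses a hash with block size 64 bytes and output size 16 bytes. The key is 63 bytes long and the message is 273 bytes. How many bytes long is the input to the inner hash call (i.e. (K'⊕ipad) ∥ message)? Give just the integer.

337

Key is 63 ≤ 64 bytes, zero-padded: |K'| = 64.
Inner input = (K'⊕ipad) ∥ m → 64 + 273 = 337 bytes.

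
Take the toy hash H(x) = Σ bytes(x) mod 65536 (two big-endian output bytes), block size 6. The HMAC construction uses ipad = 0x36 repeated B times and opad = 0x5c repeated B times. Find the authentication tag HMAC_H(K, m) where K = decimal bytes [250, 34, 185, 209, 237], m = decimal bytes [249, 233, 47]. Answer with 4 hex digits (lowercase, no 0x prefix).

0420

Key decimal bytes [250, 34, 185, 209, 237] = fa 22 b9 d1 ed is 5 bytes ≤ B = 6; zero-pad to 6 bytes: K' = fa 22 b9 d1 ed 00.
K' ⊕ ipad = cc 14 8f e7 db 36.  K' ⊕ opad = a6 7e e5 8d b1 5c.
Inner input = (K'⊕ipad) ∥ m = cc 14 8f e7 db 36 ∥ f9 e9 2f.
Inner hash: sum = 204+20+143+231+219+54+249+233+47 = 1400 → 05 78.
Outer input = (K'⊕opad) ∥ inner = a6 7e e5 8d b1 5c ∥ 05 78.
Outer hash (tag): sum = 166+126+229+141+177+92+5+120 = 1056 → 04 20.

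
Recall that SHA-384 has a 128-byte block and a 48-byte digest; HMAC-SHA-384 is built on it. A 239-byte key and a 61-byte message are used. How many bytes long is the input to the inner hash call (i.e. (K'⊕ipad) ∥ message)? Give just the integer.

Key is 239 > 128 bytes, so it is hashed to 48 bytes then zero-padded to 128: |K'| = 128.
Inner input = (K'⊕ipad) ∥ m → 128 + 61 = 189 bytes.

189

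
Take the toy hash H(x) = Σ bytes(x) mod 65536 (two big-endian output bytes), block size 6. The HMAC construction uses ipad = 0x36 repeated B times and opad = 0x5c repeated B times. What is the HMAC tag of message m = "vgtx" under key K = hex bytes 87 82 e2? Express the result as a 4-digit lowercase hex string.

Key hex bytes 87 82 e2 is 3 bytes ≤ B = 6; zero-pad to 6 bytes: K' = 87 82 e2 00 00 00.
K' ⊕ ipad = b1 b4 d4 36 36 36.  K' ⊕ opad = db de be 5c 5c 5c.
Inner input = (K'⊕ipad) ∥ m = b1 b4 d4 36 36 36 ∥ 76 67 74 78.
Inner hash: sum = 177+180+212+54+54+54+118+103+116+120 = 1188 → 04 a4.
Outer input = (K'⊕opad) ∥ inner = db de be 5c 5c 5c ∥ 04 a4.
Outer hash (tag): sum = 219+222+190+92+92+92+4+164 = 1075 → 04 33.

0433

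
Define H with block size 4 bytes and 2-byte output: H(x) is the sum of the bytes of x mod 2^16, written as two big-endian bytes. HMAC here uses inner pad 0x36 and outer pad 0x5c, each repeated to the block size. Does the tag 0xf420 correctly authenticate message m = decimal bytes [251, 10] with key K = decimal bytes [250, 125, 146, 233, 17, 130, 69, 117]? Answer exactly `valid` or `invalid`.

invalid

Key decimal bytes [250, 125, 146, 233, 17, 130, 69, 117] = fa 7d 92 e9 11 82 45 75 is 8 bytes > B = 4, so hash it first: H(key) = 04 3f, then zero-pad to 4 bytes: K' = 04 3f 00 00.
K' ⊕ ipad = 32 09 36 36; K' ⊕ opad = 58 63 5c 5c.
Inner hash: sum = 50+9+54+54+251+10 = 428 → 01 ac.
Outer hash (recomputed tag): sum = 88+99+92+92+1+172 = 544 → 02 20.
Recomputed tag = 0220; claimed = f420 → mismatch.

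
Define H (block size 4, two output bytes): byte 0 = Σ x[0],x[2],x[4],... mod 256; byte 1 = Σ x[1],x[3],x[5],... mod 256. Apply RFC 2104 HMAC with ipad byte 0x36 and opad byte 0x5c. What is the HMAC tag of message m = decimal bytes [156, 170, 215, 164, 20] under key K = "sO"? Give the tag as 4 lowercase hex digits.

8d6c

Key "sO" = 73 4f is 2 bytes ≤ B = 4; zero-pad to 4 bytes: K' = 73 4f 00 00.
K' ⊕ ipad = 45 79 36 36.  K' ⊕ opad = 2f 13 5c 5c.
Inner input = (K'⊕ipad) ∥ m = 45 79 36 36 ∥ 9c aa d7 a4 14.
Inner hash: even-index sum = 514 mod 256 = 2; odd-index sum = 509 mod 256 = 253 → 02 fd.
Outer input = (K'⊕opad) ∥ inner = 2f 13 5c 5c ∥ 02 fd.
Outer hash (tag): even-index sum = 141 mod 256 = 141; odd-index sum = 364 mod 256 = 108 → 8d 6c.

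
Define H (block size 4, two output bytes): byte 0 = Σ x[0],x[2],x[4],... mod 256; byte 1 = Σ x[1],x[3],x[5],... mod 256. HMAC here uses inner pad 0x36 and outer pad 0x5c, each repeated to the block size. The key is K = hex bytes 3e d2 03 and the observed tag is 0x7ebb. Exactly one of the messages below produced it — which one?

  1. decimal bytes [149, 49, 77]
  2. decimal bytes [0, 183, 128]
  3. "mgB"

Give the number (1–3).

2

Key hex bytes 3e d2 03 is 3 bytes ≤ B = 4; zero-pad to 4 bytes: K' = 3e d2 03 00.
K' ⊕ ipad = 08 e4 35 36; K' ⊕ opad = 62 8e 5f 5c.
m1: inner = H(08 e4 35 36 95 31 4d) = 1f 4b; tag = H(62 8e 5f 5c 1f 4b) = e035
m2: inner = H(08 e4 35 36 00 b7 80) = bd d1; tag = H(62 8e 5f 5c bd d1) = 7ebb ← matches
m3: inner = H(08 e4 35 36 6d 67 42) = ec 81; tag = H(62 8e 5f 5c ec 81) = ad6b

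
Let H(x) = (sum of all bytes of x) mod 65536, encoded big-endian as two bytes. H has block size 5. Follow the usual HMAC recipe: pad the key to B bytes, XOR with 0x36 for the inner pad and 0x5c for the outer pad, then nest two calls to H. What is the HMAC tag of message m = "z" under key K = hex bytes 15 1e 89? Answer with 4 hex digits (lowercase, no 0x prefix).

Key hex bytes 15 1e 89 is 3 bytes ≤ B = 5; zero-pad to 5 bytes: K' = 15 1e 89 00 00.
K' ⊕ ipad = 23 28 bf 36 36.  K' ⊕ opad = 49 42 d5 5c 5c.
Inner input = (K'⊕ipad) ∥ m = 23 28 bf 36 36 ∥ 7a.
Inner hash: sum = 35+40+191+54+54+122 = 496 → 01 f0.
Outer input = (K'⊕opad) ∥ inner = 49 42 d5 5c 5c ∥ 01 f0.
Outer hash (tag): sum = 73+66+213+92+92+1+240 = 777 → 03 09.

0309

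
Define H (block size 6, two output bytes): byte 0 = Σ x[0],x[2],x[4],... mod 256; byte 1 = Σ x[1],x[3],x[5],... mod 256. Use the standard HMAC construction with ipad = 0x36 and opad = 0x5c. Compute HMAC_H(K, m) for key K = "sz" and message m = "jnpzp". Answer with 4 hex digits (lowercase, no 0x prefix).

Key "sz" = 73 7a is 2 bytes ≤ B = 6; zero-pad to 6 bytes: K' = 73 7a 00 00 00 00.
K' ⊕ ipad = 45 4c 36 36 36 36.  K' ⊕ opad = 2f 26 5c 5c 5c 5c.
Inner input = (K'⊕ipad) ∥ m = 45 4c 36 36 36 36 ∥ 6a 6e 70 7a 70.
Inner hash: even-index sum = 507 mod 256 = 251; odd-index sum = 416 mod 256 = 160 → fb a0.
Outer input = (K'⊕opad) ∥ inner = 2f 26 5c 5c 5c 5c ∥ fb a0.
Outer hash (tag): even-index sum = 482 mod 256 = 226; odd-index sum = 382 mod 256 = 126 → e2 7e.

e27e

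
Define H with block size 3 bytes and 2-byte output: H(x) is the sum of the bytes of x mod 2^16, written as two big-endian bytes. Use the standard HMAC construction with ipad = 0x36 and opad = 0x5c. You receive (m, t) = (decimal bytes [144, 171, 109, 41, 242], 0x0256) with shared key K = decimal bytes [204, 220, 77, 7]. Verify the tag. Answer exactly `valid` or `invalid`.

valid

Key decimal bytes [204, 220, 77, 7] = cc dc 4d 07 is 4 bytes > B = 3, so hash it first: H(key) = 01 fc, then zero-pad to 3 bytes: K' = 01 fc 00.
K' ⊕ ipad = 37 ca 36; K' ⊕ opad = 5d a0 5c.
Inner hash: sum = 55+202+54+144+171+109+41+242 = 1018 → 03 fa.
Outer hash (recomputed tag): sum = 93+160+92+3+250 = 598 → 02 56.
Recomputed tag = 0256; claimed = 0256 → match.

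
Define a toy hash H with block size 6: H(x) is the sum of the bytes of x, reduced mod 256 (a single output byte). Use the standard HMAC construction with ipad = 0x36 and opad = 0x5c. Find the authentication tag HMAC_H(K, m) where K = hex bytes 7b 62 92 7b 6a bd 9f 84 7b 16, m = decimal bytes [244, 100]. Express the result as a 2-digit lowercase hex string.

Key hex bytes 7b 62 92 7b 6a bd 9f 84 7b 16 is 10 bytes > B = 6, so hash it first: H(key) = c5, then zero-pad to 6 bytes: K' = c5 00 00 00 00 00.
K' ⊕ ipad = f3 36 36 36 36 36.  K' ⊕ opad = 99 5c 5c 5c 5c 5c.
Inner input = (K'⊕ipad) ∥ m = f3 36 36 36 36 36 ∥ f4 64.
Inner hash: sum = 243+54+54+54+54+54+244+100 = 857; mod 256 = 89 → 59.
Outer input = (K'⊕opad) ∥ inner = 99 5c 5c 5c 5c 5c ∥ 59.
Outer hash (tag): sum = 153+92+92+92+92+92+89 = 702; mod 256 = 190 → be.

be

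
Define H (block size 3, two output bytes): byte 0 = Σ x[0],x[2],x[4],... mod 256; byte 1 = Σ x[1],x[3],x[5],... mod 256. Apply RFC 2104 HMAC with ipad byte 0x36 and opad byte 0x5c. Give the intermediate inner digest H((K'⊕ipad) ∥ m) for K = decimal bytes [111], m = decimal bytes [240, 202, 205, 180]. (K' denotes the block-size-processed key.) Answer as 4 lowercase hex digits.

0df3

Key decimal bytes [111] = 6f is 1 byte ≤ B = 3; zero-pad to 3 bytes: K' = 6f 00 00.
K' ⊕ ipad = 59 36 36.
Inner input = 59 36 36 ∥ f0 ca cd b4.
Inner hash: even-index sum = 525 mod 256 = 13; odd-index sum = 499 mod 256 = 243 → 0d f3.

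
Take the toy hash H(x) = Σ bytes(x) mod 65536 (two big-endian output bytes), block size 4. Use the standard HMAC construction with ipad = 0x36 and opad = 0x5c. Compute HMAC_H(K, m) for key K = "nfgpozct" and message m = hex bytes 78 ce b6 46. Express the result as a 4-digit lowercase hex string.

0191

Key "nfgpozct" = 6e 66 67 70 6f 7a 63 74 is 8 bytes > B = 4, so hash it first: H(key) = 03 6b, then zero-pad to 4 bytes: K' = 03 6b 00 00.
K' ⊕ ipad = 35 5d 36 36.  K' ⊕ opad = 5f 37 5c 5c.
Inner input = (K'⊕ipad) ∥ m = 35 5d 36 36 ∥ 78 ce b6 46.
Inner hash: sum = 53+93+54+54+120+206+182+70 = 832 → 03 40.
Outer input = (K'⊕opad) ∥ inner = 5f 37 5c 5c ∥ 03 40.
Outer hash (tag): sum = 95+55+92+92+3+64 = 401 → 01 91.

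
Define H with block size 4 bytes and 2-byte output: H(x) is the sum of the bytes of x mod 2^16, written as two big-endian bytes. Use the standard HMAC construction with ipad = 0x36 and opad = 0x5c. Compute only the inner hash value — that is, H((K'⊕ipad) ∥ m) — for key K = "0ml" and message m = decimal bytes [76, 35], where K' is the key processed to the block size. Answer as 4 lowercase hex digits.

0160

Key "0ml" = 30 6d 6c is 3 bytes ≤ B = 4; zero-pad to 4 bytes: K' = 30 6d 6c 00.
K' ⊕ ipad = 06 5b 5a 36.
Inner input = 06 5b 5a 36 ∥ 4c 23.
Inner hash: sum = 6+91+90+54+76+35 = 352 → 01 60.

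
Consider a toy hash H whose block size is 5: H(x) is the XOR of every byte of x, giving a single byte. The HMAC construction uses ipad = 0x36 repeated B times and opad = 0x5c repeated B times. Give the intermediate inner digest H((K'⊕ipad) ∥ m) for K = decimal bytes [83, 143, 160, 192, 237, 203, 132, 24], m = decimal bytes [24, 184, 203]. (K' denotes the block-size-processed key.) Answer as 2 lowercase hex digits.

Key decimal bytes [83, 143, 160, 192, 237, 203, 132, 24] = 53 8f a0 c0 ed cb 84 18 is 8 bytes > B = 5, so hash it first: H(key) = 06, then zero-pad to 5 bytes: K' = 06 00 00 00 00.
K' ⊕ ipad = 30 36 36 36 36.
Inner input = 30 36 36 36 36 ∥ 18 b8 cb.
Inner hash: XOR 30⊕36⊕36⊕36⊕36⊕18⊕b8⊕cb = 5b.

5b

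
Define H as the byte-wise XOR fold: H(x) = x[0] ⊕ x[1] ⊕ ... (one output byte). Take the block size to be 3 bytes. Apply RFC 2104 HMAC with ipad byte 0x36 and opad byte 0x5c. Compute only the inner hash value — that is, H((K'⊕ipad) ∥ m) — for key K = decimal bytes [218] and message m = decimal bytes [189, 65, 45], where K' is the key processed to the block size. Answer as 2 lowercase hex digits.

3d

Key decimal bytes [218] = da is 1 byte ≤ B = 3; zero-pad to 3 bytes: K' = da 00 00.
K' ⊕ ipad = ec 36 36.
Inner input = ec 36 36 ∥ bd 41 2d.
Inner hash: XOR ec⊕36⊕36⊕bd⊕41⊕2d = 3d.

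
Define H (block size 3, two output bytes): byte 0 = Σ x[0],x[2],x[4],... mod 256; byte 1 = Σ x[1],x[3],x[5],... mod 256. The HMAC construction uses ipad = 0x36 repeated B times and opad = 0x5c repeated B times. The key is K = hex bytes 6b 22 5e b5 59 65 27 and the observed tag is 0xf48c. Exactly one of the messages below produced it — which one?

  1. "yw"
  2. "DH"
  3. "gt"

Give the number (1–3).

Key hex bytes 6b 22 5e b5 59 65 27 is 7 bytes > B = 3, so hash it first: H(key) = 49 3c, then zero-pad to 3 bytes: K' = 49 3c 00.
K' ⊕ ipad = 7f 0a 36; K' ⊕ opad = 15 60 5c.
m1: inner = H(7f 0a 36 79 77) = 2c 83; tag = H(15 60 5c 2c 83) = f48c ← matches
m2: inner = H(7f 0a 36 44 48) = fd 4e; tag = H(15 60 5c fd 4e) = bf5d
m3: inner = H(7f 0a 36 67 74) = 29 71; tag = H(15 60 5c 29 71) = e289

1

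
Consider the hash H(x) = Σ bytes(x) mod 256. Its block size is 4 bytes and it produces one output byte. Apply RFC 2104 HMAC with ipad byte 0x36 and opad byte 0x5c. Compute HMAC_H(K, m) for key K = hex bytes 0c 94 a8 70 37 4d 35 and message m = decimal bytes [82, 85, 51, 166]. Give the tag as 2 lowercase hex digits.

Key hex bytes 0c 94 a8 70 37 4d 35 is 7 bytes > B = 4, so hash it first: H(key) = 71, then zero-pad to 4 bytes: K' = 71 00 00 00.
K' ⊕ ipad = 47 36 36 36.  K' ⊕ opad = 2d 5c 5c 5c.
Inner input = (K'⊕ipad) ∥ m = 47 36 36 36 ∥ 52 55 33 a6.
Inner hash: sum = 71+54+54+54+82+85+51+166 = 617; mod 256 = 105 → 69.
Outer input = (K'⊕opad) ∥ inner = 2d 5c 5c 5c ∥ 69.
Outer hash (tag): sum = 45+92+92+92+105 = 426; mod 256 = 170 → aa.

aa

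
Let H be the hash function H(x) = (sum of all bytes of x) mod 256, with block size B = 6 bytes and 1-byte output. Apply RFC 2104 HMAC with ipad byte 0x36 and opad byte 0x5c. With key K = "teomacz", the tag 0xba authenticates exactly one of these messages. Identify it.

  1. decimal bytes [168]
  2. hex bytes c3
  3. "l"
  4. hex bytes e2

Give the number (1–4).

3

Key "teomacz" = 74 65 6f 6d 61 63 7a is 7 bytes > B = 6, so hash it first: H(key) = f3, then zero-pad to 6 bytes: K' = f3 00 00 00 00 00.
K' ⊕ ipad = c5 36 36 36 36 36; K' ⊕ opad = af 5c 5c 5c 5c 5c.
m1: inner = H(c5 36 36 36 36 36 a8) = 7b; tag = H(af 5c 5c 5c 5c 5c 7b) = f6
m2: inner = H(c5 36 36 36 36 36 c3) = 96; tag = H(af 5c 5c 5c 5c 5c 96) = 11
m3: inner = H(c5 36 36 36 36 36 6c) = 3f; tag = H(af 5c 5c 5c 5c 5c 3f) = ba ← matches
m4: inner = H(c5 36 36 36 36 36 e2) = b5; tag = H(af 5c 5c 5c 5c 5c b5) = 30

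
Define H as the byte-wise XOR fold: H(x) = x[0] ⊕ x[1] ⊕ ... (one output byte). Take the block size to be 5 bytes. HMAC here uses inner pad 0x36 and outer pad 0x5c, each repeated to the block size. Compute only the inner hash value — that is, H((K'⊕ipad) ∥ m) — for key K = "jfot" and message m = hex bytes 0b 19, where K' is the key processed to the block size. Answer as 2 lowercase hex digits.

Key "jfot" = 6a 66 6f 74 is 4 bytes ≤ B = 5; zero-pad to 5 bytes: K' = 6a 66 6f 74 00.
K' ⊕ ipad = 5c 50 59 42 36.
Inner input = 5c 50 59 42 36 ∥ 0b 19.
Inner hash: XOR 5c⊕50⊕59⊕42⊕36⊕0b⊕19 = 33.

33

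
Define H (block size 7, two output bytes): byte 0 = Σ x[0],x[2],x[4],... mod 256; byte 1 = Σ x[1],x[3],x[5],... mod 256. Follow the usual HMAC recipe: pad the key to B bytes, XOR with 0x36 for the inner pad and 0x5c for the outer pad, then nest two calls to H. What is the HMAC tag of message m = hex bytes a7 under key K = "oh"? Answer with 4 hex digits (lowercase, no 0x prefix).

b8e7

Key "oh" = 6f 68 is 2 bytes ≤ B = 7; zero-pad to 7 bytes: K' = 6f 68 00 00 00 00 00.
K' ⊕ ipad = 59 5e 36 36 36 36 36.  K' ⊕ opad = 33 34 5c 5c 5c 5c 5c.
Inner input = (K'⊕ipad) ∥ m = 59 5e 36 36 36 36 36 ∥ a7.
Inner hash: even-index sum = 251 mod 256 = 251; odd-index sum = 369 mod 256 = 113 → fb 71.
Outer input = (K'⊕opad) ∥ inner = 33 34 5c 5c 5c 5c 5c ∥ fb 71.
Outer hash (tag): even-index sum = 440 mod 256 = 184; odd-index sum = 487 mod 256 = 231 → b8 e7.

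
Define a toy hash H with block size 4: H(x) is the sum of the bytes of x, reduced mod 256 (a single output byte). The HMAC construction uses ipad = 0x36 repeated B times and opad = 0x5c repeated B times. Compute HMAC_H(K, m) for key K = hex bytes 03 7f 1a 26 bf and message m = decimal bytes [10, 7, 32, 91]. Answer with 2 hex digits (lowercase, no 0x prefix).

Key hex bytes 03 7f 1a 26 bf is 5 bytes > B = 4, so hash it first: H(key) = 81, then zero-pad to 4 bytes: K' = 81 00 00 00.
K' ⊕ ipad = b7 36 36 36.  K' ⊕ opad = dd 5c 5c 5c.
Inner input = (K'⊕ipad) ∥ m = b7 36 36 36 ∥ 0a 07 20 5b.
Inner hash: sum = 183+54+54+54+10+7+32+91 = 485; mod 256 = 229 → e5.
Outer input = (K'⊕opad) ∥ inner = dd 5c 5c 5c ∥ e5.
Outer hash (tag): sum = 221+92+92+92+229 = 726; mod 256 = 214 → d6.

d6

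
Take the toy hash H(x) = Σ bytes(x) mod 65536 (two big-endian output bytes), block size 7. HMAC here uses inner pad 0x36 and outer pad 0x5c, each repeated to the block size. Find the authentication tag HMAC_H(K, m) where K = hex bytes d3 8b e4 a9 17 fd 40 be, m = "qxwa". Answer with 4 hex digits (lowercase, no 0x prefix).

Key hex bytes d3 8b e4 a9 17 fd 40 be is 8 bytes > B = 7, so hash it first: H(key) = 04 fd, then zero-pad to 7 bytes: K' = 04 fd 00 00 00 00 00.
K' ⊕ ipad = 32 cb 36 36 36 36 36.  K' ⊕ opad = 58 a1 5c 5c 5c 5c 5c.
Inner input = (K'⊕ipad) ∥ m = 32 cb 36 36 36 36 36 ∥ 71 78 77 61.
Inner hash: sum = 50+203+54+54+54+54+54+113+120+119+97 = 972 → 03 cc.
Outer input = (K'⊕opad) ∥ inner = 58 a1 5c 5c 5c 5c 5c ∥ 03 cc.
Outer hash (tag): sum = 88+161+92+92+92+92+92+3+204 = 916 → 03 94.

0394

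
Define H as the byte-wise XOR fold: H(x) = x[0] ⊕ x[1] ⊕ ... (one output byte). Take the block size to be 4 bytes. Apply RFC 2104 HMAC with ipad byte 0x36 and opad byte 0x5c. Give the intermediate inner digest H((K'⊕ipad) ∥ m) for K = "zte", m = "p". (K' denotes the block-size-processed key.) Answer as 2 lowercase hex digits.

1b

Key "zte" = 7a 74 65 is 3 bytes ≤ B = 4; zero-pad to 4 bytes: K' = 7a 74 65 00.
K' ⊕ ipad = 4c 42 53 36.
Inner input = 4c 42 53 36 ∥ 70.
Inner hash: XOR 4c⊕42⊕53⊕36⊕70 = 1b.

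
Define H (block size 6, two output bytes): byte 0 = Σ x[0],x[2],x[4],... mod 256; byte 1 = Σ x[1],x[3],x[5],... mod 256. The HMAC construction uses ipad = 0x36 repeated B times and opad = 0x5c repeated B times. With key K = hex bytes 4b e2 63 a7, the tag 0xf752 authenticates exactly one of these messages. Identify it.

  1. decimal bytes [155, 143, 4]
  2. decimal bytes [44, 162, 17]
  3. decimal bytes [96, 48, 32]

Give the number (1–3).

Key hex bytes 4b e2 63 a7 is 4 bytes ≤ B = 6; zero-pad to 6 bytes: K' = 4b e2 63 a7 00 00.
K' ⊕ ipad = 7d d4 55 91 36 36; K' ⊕ opad = 17 be 3f fb 5c 5c.
m1: inner = H(7d d4 55 91 36 36 9b 8f 04) = a7 2a; tag = H(17 be 3f fb 5c 5c a7 2a) = 593f
m2: inner = H(7d d4 55 91 36 36 2c a2 11) = 45 3d; tag = H(17 be 3f fb 5c 5c 45 3d) = f752 ← matches
m3: inner = H(7d d4 55 91 36 36 60 30 20) = 88 cb; tag = H(17 be 3f fb 5c 5c 88 cb) = 3ae0

2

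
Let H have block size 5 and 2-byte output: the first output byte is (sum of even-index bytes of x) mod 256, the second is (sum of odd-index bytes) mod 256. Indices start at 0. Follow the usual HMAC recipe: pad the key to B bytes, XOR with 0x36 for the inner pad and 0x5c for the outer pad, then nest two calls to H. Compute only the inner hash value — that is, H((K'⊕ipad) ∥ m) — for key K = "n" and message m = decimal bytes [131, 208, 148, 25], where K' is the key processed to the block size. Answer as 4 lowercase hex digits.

Key "n" = 6e is 1 byte ≤ B = 5; zero-pad to 5 bytes: K' = 6e 00 00 00 00.
K' ⊕ ipad = 58 36 36 36 36.
Inner input = 58 36 36 36 36 ∥ 83 d0 94 19.
Inner hash: even-index sum = 429 mod 256 = 173; odd-index sum = 387 mod 256 = 131 → ad 83.

ad83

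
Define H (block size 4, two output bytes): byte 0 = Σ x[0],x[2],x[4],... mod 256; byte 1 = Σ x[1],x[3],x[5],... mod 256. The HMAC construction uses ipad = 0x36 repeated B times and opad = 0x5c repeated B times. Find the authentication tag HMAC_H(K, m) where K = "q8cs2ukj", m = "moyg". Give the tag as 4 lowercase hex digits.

Key "q8cs2ukj" = 71 38 63 73 32 75 6b 6a is 8 bytes > B = 4, so hash it first: H(key) = 71 8a, then zero-pad to 4 bytes: K' = 71 8a 00 00.
K' ⊕ ipad = 47 bc 36 36.  K' ⊕ opad = 2d d6 5c 5c.
Inner input = (K'⊕ipad) ∥ m = 47 bc 36 36 ∥ 6d 6f 79 67.
Inner hash: even-index sum = 355 mod 256 = 99; odd-index sum = 456 mod 256 = 200 → 63 c8.
Outer input = (K'⊕opad) ∥ inner = 2d d6 5c 5c ∥ 63 c8.
Outer hash (tag): even-index sum = 236 mod 256 = 236; odd-index sum = 506 mod 256 = 250 → ec fa.

ecfa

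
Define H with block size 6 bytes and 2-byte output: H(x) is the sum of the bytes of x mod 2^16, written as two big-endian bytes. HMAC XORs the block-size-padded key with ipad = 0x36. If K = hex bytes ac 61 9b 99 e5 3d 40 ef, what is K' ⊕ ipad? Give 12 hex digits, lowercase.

32a436363636

Key hex bytes ac 61 9b 99 e5 3d 40 ef is 8 bytes > B = 6, so hash it first: H(key) = 04 92, then zero-pad to 6 bytes: K' = 04 92 00 00 00 00.
XOR each byte with 0x36: 04⊕36=32, 92⊕36=a4, 00⊕36=36, 00⊕36=36, 00⊕36=36, 00⊕36=36.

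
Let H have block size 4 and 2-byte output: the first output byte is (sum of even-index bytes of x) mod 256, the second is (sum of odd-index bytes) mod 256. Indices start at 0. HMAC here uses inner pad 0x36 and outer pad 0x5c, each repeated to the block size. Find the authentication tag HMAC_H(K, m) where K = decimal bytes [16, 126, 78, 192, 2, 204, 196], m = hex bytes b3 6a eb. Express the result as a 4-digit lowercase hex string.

Key decimal bytes [16, 126, 78, 192, 2, 204, 196] = 10 7e 4e c0 02 cc c4 is 7 bytes > B = 4, so hash it first: H(key) = 24 0a, then zero-pad to 4 bytes: K' = 24 0a 00 00.
K' ⊕ ipad = 12 3c 36 36.  K' ⊕ opad = 78 56 5c 5c.
Inner input = (K'⊕ipad) ∥ m = 12 3c 36 36 ∥ b3 6a eb.
Inner hash: even-index sum = 486 mod 256 = 230; odd-index sum = 220 mod 256 = 220 → e6 dc.
Outer input = (K'⊕opad) ∥ inner = 78 56 5c 5c ∥ e6 dc.
Outer hash (tag): even-index sum = 442 mod 256 = 186; odd-index sum = 398 mod 256 = 142 → ba 8e.

ba8e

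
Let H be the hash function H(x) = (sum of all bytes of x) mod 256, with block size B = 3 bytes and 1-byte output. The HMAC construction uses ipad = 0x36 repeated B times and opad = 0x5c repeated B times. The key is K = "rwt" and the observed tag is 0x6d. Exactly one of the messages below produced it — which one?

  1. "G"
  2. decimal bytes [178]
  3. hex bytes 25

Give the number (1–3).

Key "rwt" = 72 77 74 is exactly B = 3 bytes: K' = 72 77 74.
K' ⊕ ipad = 44 41 42; K' ⊕ opad = 2e 2b 28.
m1: inner = H(44 41 42 47) = 0e; tag = H(2e 2b 28 0e) = 8f
m2: inner = H(44 41 42 b2) = 79; tag = H(2e 2b 28 79) = fa
m3: inner = H(44 41 42 25) = ec; tag = H(2e 2b 28 ec) = 6d ← matches

3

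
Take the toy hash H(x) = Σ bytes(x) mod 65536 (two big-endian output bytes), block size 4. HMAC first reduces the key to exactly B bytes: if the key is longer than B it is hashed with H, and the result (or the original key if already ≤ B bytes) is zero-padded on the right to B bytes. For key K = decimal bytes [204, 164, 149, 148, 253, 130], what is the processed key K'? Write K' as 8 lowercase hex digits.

|K| = 6 > B = 4, so first hash the key.
H(K): sum = 204+164+149+148+253+130 = 1048 → 04 18.
Zero-pad H(K) = 04 18 to 4 bytes: K' = 04 18 00 00.

04180000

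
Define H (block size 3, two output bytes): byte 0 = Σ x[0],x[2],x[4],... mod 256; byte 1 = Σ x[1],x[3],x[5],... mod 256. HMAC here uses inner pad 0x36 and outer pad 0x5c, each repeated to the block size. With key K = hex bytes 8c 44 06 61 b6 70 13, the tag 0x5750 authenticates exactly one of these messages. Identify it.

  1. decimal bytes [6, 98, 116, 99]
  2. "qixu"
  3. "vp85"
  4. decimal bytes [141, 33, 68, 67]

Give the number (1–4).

4

Key hex bytes 8c 44 06 61 b6 70 13 is 7 bytes > B = 3, so hash it first: H(key) = 5b 15, then zero-pad to 3 bytes: K' = 5b 15 00.
K' ⊕ ipad = 6d 23 36; K' ⊕ opad = 07 49 5c.
m1: inner = H(6d 23 36 06 62 74 63) = 68 9d; tag = H(07 49 5c 68 9d) = 00b1
m2: inner = H(6d 23 36 71 69 78 75) = 81 0c; tag = H(07 49 5c 81 0c) = 6fca
m3: inner = H(6d 23 36 76 70 38 35) = 48 d1; tag = H(07 49 5c 48 d1) = 3491
m4: inner = H(6d 23 36 8d 21 44 43) = 07 f4; tag = H(07 49 5c 07 f4) = 5750 ← matches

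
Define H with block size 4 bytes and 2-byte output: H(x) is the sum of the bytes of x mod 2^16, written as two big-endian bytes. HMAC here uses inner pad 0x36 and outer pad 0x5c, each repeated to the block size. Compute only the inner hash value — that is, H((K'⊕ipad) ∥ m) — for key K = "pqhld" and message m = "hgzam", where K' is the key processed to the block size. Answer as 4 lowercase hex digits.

02e6

Key "pqhld" = 70 71 68 6c 64 is 5 bytes > B = 4, so hash it first: H(key) = 02 19, then zero-pad to 4 bytes: K' = 02 19 00 00.
K' ⊕ ipad = 34 2f 36 36.
Inner input = 34 2f 36 36 ∥ 68 67 7a 61 6d.
Inner hash: sum = 52+47+54+54+104+103+122+97+109 = 742 → 02 e6.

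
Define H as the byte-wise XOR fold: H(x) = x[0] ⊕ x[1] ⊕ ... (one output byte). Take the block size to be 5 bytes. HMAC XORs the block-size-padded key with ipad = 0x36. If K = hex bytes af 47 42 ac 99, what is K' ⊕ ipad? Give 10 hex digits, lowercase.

Key hex bytes af 47 42 ac 99 is exactly B = 5 bytes: K' = af 47 42 ac 99.
XOR each byte with 0x36: af⊕36=99, 47⊕36=71, 42⊕36=74, ac⊕36=9a, 99⊕36=af.

9971749aaf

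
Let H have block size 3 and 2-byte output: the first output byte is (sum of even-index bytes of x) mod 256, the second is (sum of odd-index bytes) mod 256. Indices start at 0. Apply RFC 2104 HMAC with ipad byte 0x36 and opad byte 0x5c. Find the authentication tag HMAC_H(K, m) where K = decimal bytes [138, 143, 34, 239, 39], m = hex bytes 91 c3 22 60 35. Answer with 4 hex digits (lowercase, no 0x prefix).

1b60

Key decimal bytes [138, 143, 34, 239, 39] = 8a 8f 22 ef 27 is 5 bytes > B = 3, so hash it first: H(key) = d3 7e, then zero-pad to 3 bytes: K' = d3 7e 00.
K' ⊕ ipad = e5 48 36.  K' ⊕ opad = 8f 22 5c.
Inner input = (K'⊕ipad) ∥ m = e5 48 36 ∥ 91 c3 22 60 35.
Inner hash: even-index sum = 574 mod 256 = 62; odd-index sum = 304 mod 256 = 48 → 3e 30.
Outer input = (K'⊕opad) ∥ inner = 8f 22 5c ∥ 3e 30.
Outer hash (tag): even-index sum = 283 mod 256 = 27; odd-index sum = 96 mod 256 = 96 → 1b 60.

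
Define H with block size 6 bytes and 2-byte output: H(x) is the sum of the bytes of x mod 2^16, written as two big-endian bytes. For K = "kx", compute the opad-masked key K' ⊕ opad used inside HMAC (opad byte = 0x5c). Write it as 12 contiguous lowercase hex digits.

37245c5c5c5c

Key "kx" = 6b 78 is 2 bytes ≤ B = 6; zero-pad to 6 bytes: K' = 6b 78 00 00 00 00.
XOR each byte with 0x5c: 6b⊕5c=37, 78⊕5c=24, 00⊕5c=5c, 00⊕5c=5c, 00⊕5c=5c, 00⊕5c=5c.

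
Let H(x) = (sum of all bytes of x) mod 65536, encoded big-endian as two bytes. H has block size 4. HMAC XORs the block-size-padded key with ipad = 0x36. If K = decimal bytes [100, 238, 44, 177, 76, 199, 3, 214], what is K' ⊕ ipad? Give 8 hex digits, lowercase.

Key decimal bytes [100, 238, 44, 177, 76, 199, 3, 214] = 64 ee 2c b1 4c c7 03 d6 is 8 bytes > B = 4, so hash it first: H(key) = 04 1b, then zero-pad to 4 bytes: K' = 04 1b 00 00.
XOR each byte with 0x36: 04⊕36=32, 1b⊕36=2d, 00⊕36=36, 00⊕36=36.

322d3636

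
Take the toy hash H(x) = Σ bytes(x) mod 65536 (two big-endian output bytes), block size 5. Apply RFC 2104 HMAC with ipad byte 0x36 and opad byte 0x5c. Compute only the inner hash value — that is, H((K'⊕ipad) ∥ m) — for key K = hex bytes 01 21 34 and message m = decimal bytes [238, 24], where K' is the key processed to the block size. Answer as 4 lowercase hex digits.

Key hex bytes 01 21 34 is 3 bytes ≤ B = 5; zero-pad to 5 bytes: K' = 01 21 34 00 00.
K' ⊕ ipad = 37 17 02 36 36.
Inner input = 37 17 02 36 36 ∥ ee 18.
Inner hash: sum = 55+23+2+54+54+238+24 = 450 → 01 c2.

01c2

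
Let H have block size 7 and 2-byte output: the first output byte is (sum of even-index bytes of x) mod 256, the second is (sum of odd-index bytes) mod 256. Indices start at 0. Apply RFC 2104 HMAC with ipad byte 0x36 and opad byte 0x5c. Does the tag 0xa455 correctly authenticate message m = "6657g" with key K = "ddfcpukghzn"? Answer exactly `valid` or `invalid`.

Key "ddfcpukghzn" = 64 64 66 63 70 75 6b 67 68 7a 6e is 11 bytes > B = 7, so hash it first: H(key) = 7b 1d, then zero-pad to 7 bytes: K' = 7b 1d 00 00 00 00 00.
K' ⊕ ipad = 4d 2b 36 36 36 36 36; K' ⊕ opad = 27 41 5c 5c 5c 5c 5c.
Inner hash: even-index sum = 348 mod 256 = 92; odd-index sum = 361 mod 256 = 105 → 5c 69.
Outer hash (recomputed tag): even-index sum = 420 mod 256 = 164; odd-index sum = 341 mod 256 = 85 → a4 55.
Recomputed tag = a455; claimed = a455 → match.

valid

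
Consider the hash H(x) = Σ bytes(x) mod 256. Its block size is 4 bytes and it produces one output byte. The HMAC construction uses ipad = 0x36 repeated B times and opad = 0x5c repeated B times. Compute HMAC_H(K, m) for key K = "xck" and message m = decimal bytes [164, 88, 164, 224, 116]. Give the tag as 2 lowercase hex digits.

Key "xck" = 78 63 6b is 3 bytes ≤ B = 4; zero-pad to 4 bytes: K' = 78 63 6b 00.
K' ⊕ ipad = 4e 55 5d 36.  K' ⊕ opad = 24 3f 37 5c.
Inner input = (K'⊕ipad) ∥ m = 4e 55 5d 36 ∥ a4 58 a4 e0 74.
Inner hash: sum = 78+85+93+54+164+88+164+224+116 = 1066; mod 256 = 42 → 2a.
Outer input = (K'⊕opad) ∥ inner = 24 3f 37 5c ∥ 2a.
Outer hash (tag): sum = 36+63+55+92+42 = 288; mod 256 = 32 → 20.

20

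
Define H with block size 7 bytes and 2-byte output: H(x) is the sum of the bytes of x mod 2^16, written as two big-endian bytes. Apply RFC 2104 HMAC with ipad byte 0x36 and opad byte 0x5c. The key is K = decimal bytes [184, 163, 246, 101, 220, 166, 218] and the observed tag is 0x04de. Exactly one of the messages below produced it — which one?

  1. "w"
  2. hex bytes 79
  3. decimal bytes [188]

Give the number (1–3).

Key decimal bytes [184, 163, 246, 101, 220, 166, 218] = b8 a3 f6 65 dc a6 da is exactly B = 7 bytes: K' = b8 a3 f6 65 dc a6 da.
K' ⊕ ipad = 8e 95 c0 53 ea 90 ec; K' ⊕ opad = e4 ff aa 39 80 fa 86.
m1: inner = H(8e 95 c0 53 ea 90 ec 77) = 05 13; tag = H(e4 ff aa 39 80 fa 86 05 13) = 04de ← matches
m2: inner = H(8e 95 c0 53 ea 90 ec 79) = 05 15; tag = H(e4 ff aa 39 80 fa 86 05 15) = 04e0
m3: inner = H(8e 95 c0 53 ea 90 ec bc) = 05 58; tag = H(e4 ff aa 39 80 fa 86 05 58) = 0523

1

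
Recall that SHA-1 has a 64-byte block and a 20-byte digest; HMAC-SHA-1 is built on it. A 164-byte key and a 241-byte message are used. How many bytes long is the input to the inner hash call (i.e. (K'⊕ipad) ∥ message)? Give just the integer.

Key is 164 > 64 bytes, so it is hashed to 20 bytes then zero-padded to 64: |K'| = 64.
Inner input = (K'⊕ipad) ∥ m → 64 + 241 = 305 bytes.

305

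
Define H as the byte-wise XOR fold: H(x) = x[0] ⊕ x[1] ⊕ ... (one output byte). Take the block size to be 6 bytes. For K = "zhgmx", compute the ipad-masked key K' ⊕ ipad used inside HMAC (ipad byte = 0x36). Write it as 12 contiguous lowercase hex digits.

4c5e515b4e36

Key "zhgmx" = 7a 68 67 6d 78 is 5 bytes ≤ B = 6; zero-pad to 6 bytes: K' = 7a 68 67 6d 78 00.
XOR each byte with 0x36: 7a⊕36=4c, 68⊕36=5e, 67⊕36=51, 6d⊕36=5b, 78⊕36=4e, 00⊕36=36.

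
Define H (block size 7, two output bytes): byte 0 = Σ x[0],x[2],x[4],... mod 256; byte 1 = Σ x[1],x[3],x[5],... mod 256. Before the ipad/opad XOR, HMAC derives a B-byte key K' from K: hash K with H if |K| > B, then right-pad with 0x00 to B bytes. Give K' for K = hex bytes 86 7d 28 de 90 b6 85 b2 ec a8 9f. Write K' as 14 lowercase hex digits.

4e6b0000000000

|K| = 11 > B = 7, so first hash the key.
H(K): even-index sum = 846 mod 256 = 78; odd-index sum = 875 mod 256 = 107 → 4e 6b.
Zero-pad H(K) = 4e 6b to 7 bytes: K' = 4e 6b 00 00 00 00 00.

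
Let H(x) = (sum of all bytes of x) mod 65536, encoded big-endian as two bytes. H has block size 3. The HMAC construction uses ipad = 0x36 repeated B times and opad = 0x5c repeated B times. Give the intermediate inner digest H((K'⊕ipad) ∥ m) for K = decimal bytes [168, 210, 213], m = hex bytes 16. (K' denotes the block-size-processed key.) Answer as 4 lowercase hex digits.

027b

Key decimal bytes [168, 210, 213] = a8 d2 d5 is exactly B = 3 bytes: K' = a8 d2 d5.
K' ⊕ ipad = 9e e4 e3.
Inner input = 9e e4 e3 ∥ 16.
Inner hash: sum = 158+228+227+22 = 635 → 02 7b.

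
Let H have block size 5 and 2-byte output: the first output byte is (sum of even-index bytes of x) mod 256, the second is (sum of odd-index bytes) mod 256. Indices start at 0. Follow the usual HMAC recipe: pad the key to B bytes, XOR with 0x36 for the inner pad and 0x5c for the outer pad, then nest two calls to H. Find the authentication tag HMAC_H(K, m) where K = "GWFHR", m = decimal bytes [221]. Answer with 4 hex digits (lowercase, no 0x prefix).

ff64

Key "GWFHR" = 47 57 46 48 52 is exactly B = 5 bytes: K' = 47 57 46 48 52.
K' ⊕ ipad = 71 61 70 7e 64.  K' ⊕ opad = 1b 0b 1a 14 0e.
Inner input = (K'⊕ipad) ∥ m = 71 61 70 7e 64 ∥ dd.
Inner hash: even-index sum = 325 mod 256 = 69; odd-index sum = 444 mod 256 = 188 → 45 bc.
Outer input = (K'⊕opad) ∥ inner = 1b 0b 1a 14 0e ∥ 45 bc.
Outer hash (tag): even-index sum = 255 mod 256 = 255; odd-index sum = 100 mod 256 = 100 → ff 64.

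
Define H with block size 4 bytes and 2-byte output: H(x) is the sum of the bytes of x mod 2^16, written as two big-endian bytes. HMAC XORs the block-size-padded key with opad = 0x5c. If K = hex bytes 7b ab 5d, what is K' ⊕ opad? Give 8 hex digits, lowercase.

27f7015c

Key hex bytes 7b ab 5d is 3 bytes ≤ B = 4; zero-pad to 4 bytes: K' = 7b ab 5d 00.
XOR each byte with 0x5c: 7b⊕5c=27, ab⊕5c=f7, 5d⊕5c=01, 00⊕5c=5c.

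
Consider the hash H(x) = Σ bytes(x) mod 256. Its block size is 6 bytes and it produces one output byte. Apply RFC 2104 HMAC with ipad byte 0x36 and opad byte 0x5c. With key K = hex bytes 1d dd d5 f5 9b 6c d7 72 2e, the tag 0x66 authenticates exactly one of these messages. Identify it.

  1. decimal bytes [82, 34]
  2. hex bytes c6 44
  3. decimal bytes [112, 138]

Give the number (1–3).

Key hex bytes 1d dd d5 f5 9b 6c d7 72 2e is 9 bytes > B = 6, so hash it first: H(key) = 42, then zero-pad to 6 bytes: K' = 42 00 00 00 00 00.
K' ⊕ ipad = 74 36 36 36 36 36; K' ⊕ opad = 1e 5c 5c 5c 5c 5c.
m1: inner = H(74 36 36 36 36 36 52 22) = f6; tag = H(1e 5c 5c 5c 5c 5c f6) = e0
m2: inner = H(74 36 36 36 36 36 c6 44) = 8c; tag = H(1e 5c 5c 5c 5c 5c 8c) = 76
m3: inner = H(74 36 36 36 36 36 70 8a) = 7c; tag = H(1e 5c 5c 5c 5c 5c 7c) = 66 ← matches

3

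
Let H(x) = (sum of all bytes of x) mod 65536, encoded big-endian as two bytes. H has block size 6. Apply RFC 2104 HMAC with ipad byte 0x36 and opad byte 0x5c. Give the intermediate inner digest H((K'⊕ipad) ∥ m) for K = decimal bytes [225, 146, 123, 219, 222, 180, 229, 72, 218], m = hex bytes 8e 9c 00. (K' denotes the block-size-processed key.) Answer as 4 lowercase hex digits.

Key decimal bytes [225, 146, 123, 219, 222, 180, 229, 72, 218] = e1 92 7b db de b4 e5 48 da is 9 bytes > B = 6, so hash it first: H(key) = 06 62, then zero-pad to 6 bytes: K' = 06 62 00 00 00 00.
K' ⊕ ipad = 30 54 36 36 36 36.
Inner input = 30 54 36 36 36 36 ∥ 8e 9c 00.
Inner hash: sum = 48+84+54+54+54+54+142+156+0 = 646 → 02 86.

0286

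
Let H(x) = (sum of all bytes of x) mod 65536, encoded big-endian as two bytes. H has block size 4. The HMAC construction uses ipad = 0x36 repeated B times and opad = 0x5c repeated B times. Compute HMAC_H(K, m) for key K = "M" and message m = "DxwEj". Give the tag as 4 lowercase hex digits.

Key "M" = 4d is 1 byte ≤ B = 4; zero-pad to 4 bytes: K' = 4d 00 00 00.
K' ⊕ ipad = 7b 36 36 36.  K' ⊕ opad = 11 5c 5c 5c.
Inner input = (K'⊕ipad) ∥ m = 7b 36 36 36 ∥ 44 78 77 45 6a.
Inner hash: sum = 123+54+54+54+68+120+119+69+106 = 767 → 02 ff.
Outer input = (K'⊕opad) ∥ inner = 11 5c 5c 5c ∥ 02 ff.
Outer hash (tag): sum = 17+92+92+92+2+255 = 550 → 02 26.

0226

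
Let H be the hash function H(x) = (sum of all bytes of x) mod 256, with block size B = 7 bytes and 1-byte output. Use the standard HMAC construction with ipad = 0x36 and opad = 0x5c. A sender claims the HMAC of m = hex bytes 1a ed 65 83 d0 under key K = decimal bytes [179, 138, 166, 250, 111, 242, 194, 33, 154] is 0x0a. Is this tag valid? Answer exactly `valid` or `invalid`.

invalid

Key decimal bytes [179, 138, 166, 250, 111, 242, 194, 33, 154] = b3 8a a6 fa 6f f2 c2 21 9a is 9 bytes > B = 7, so hash it first: H(key) = bb, then zero-pad to 7 bytes: K' = bb 00 00 00 00 00 00.
K' ⊕ ipad = 8d 36 36 36 36 36 36; K' ⊕ opad = e7 5c 5c 5c 5c 5c 5c.
Inner hash: sum = 141+54+54+54+54+54+54+26+237+101+131+208 = 1168; mod 256 = 144 → 90.
Outer hash (recomputed tag): sum = 231+92+92+92+92+92+92+144 = 927; mod 256 = 159 → 9f.
Recomputed tag = 9f; claimed = 0a → mismatch.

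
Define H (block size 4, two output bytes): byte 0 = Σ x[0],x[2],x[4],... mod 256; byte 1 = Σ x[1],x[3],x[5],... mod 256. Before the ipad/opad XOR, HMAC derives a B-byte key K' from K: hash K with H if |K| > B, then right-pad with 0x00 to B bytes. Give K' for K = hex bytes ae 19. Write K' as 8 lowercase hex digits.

Key hex bytes ae 19 is 2 bytes ≤ B = 4; zero-pad to 4 bytes: K' = ae 19 00 00.

ae190000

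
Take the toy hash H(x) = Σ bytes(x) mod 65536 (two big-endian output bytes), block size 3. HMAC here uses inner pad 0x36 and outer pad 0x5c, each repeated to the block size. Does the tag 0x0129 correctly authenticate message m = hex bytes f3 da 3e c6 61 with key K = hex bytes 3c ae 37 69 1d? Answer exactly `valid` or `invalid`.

invalid

Key hex bytes 3c ae 37 69 1d is 5 bytes > B = 3, so hash it first: H(key) = 01 a7, then zero-pad to 3 bytes: K' = 01 a7 00.
K' ⊕ ipad = 37 91 36; K' ⊕ opad = 5d fb 5c.
Inner hash: sum = 55+145+54+243+218+62+198+97 = 1072 → 04 30.
Outer hash (recomputed tag): sum = 93+251+92+4+48 = 488 → 01 e8.
Recomputed tag = 01e8; claimed = 0129 → mismatch.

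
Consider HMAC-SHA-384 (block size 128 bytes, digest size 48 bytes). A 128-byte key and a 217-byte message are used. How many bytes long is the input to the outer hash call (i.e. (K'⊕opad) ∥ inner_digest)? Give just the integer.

Key is 128 ≤ 128 bytes, zero-padded: |K'| = 128.
Outer input = (K'⊕opad) ∥ H(inner) → 128 + 48 = 176 bytes.

176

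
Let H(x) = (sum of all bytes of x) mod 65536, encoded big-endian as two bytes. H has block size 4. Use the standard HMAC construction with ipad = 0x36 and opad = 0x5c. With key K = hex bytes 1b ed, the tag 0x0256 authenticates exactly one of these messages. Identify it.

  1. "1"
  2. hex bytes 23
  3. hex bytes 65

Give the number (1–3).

Key hex bytes 1b ed is 2 bytes ≤ B = 4; zero-pad to 4 bytes: K' = 1b ed 00 00.
K' ⊕ ipad = 2d db 36 36; K' ⊕ opad = 47 b1 5c 5c.
m1: inner = H(2d db 36 36 31) = 01 a5; tag = H(47 b1 5c 5c 01 a5) = 0256 ← matches
m2: inner = H(2d db 36 36 23) = 01 97; tag = H(47 b1 5c 5c 01 97) = 0248
m3: inner = H(2d db 36 36 65) = 01 d9; tag = H(47 b1 5c 5c 01 d9) = 028a

1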